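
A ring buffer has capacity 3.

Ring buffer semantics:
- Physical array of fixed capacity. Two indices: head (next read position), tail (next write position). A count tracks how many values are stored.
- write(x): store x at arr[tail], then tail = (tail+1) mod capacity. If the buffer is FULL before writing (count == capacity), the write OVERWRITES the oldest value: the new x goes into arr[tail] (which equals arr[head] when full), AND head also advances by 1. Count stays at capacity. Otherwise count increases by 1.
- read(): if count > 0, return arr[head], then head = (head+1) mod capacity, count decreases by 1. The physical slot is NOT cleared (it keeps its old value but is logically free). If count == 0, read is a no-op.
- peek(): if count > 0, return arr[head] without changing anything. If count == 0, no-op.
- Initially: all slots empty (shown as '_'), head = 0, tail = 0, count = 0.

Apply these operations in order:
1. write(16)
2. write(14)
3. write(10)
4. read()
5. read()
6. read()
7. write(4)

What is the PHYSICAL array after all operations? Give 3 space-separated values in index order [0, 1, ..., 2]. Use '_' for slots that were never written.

Answer: 4 14 10

Derivation:
After op 1 (write(16)): arr=[16 _ _] head=0 tail=1 count=1
After op 2 (write(14)): arr=[16 14 _] head=0 tail=2 count=2
After op 3 (write(10)): arr=[16 14 10] head=0 tail=0 count=3
After op 4 (read()): arr=[16 14 10] head=1 tail=0 count=2
After op 5 (read()): arr=[16 14 10] head=2 tail=0 count=1
After op 6 (read()): arr=[16 14 10] head=0 tail=0 count=0
After op 7 (write(4)): arr=[4 14 10] head=0 tail=1 count=1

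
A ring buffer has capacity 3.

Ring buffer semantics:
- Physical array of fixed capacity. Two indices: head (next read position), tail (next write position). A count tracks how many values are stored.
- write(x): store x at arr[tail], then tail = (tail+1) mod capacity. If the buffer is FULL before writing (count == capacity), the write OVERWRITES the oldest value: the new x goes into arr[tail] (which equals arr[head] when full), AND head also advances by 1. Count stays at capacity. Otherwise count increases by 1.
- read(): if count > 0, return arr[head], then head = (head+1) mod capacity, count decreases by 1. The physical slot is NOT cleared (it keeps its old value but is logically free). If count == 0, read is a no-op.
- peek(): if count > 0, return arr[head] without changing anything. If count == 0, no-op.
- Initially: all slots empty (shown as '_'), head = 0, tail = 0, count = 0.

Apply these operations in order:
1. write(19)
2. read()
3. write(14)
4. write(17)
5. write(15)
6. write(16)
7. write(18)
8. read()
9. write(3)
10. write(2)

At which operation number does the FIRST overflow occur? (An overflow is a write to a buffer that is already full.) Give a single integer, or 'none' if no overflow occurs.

Answer: 6

Derivation:
After op 1 (write(19)): arr=[19 _ _] head=0 tail=1 count=1
After op 2 (read()): arr=[19 _ _] head=1 tail=1 count=0
After op 3 (write(14)): arr=[19 14 _] head=1 tail=2 count=1
After op 4 (write(17)): arr=[19 14 17] head=1 tail=0 count=2
After op 5 (write(15)): arr=[15 14 17] head=1 tail=1 count=3
After op 6 (write(16)): arr=[15 16 17] head=2 tail=2 count=3
After op 7 (write(18)): arr=[15 16 18] head=0 tail=0 count=3
After op 8 (read()): arr=[15 16 18] head=1 tail=0 count=2
After op 9 (write(3)): arr=[3 16 18] head=1 tail=1 count=3
After op 10 (write(2)): arr=[3 2 18] head=2 tail=2 count=3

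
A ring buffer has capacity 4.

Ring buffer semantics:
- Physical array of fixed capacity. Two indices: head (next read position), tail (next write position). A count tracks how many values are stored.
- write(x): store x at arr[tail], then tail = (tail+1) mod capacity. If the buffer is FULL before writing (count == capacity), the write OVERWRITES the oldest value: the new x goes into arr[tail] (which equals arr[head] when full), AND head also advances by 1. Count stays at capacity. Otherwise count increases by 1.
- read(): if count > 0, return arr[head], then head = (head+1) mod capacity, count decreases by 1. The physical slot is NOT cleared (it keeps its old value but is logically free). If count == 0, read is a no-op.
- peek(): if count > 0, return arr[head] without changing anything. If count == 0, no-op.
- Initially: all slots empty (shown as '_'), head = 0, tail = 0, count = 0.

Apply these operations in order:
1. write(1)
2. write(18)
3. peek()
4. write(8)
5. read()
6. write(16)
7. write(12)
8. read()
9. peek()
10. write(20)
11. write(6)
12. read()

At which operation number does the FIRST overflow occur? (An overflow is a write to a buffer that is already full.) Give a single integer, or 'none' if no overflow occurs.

Answer: 11

Derivation:
After op 1 (write(1)): arr=[1 _ _ _] head=0 tail=1 count=1
After op 2 (write(18)): arr=[1 18 _ _] head=0 tail=2 count=2
After op 3 (peek()): arr=[1 18 _ _] head=0 tail=2 count=2
After op 4 (write(8)): arr=[1 18 8 _] head=0 tail=3 count=3
After op 5 (read()): arr=[1 18 8 _] head=1 tail=3 count=2
After op 6 (write(16)): arr=[1 18 8 16] head=1 tail=0 count=3
After op 7 (write(12)): arr=[12 18 8 16] head=1 tail=1 count=4
After op 8 (read()): arr=[12 18 8 16] head=2 tail=1 count=3
After op 9 (peek()): arr=[12 18 8 16] head=2 tail=1 count=3
After op 10 (write(20)): arr=[12 20 8 16] head=2 tail=2 count=4
After op 11 (write(6)): arr=[12 20 6 16] head=3 tail=3 count=4
After op 12 (read()): arr=[12 20 6 16] head=0 tail=3 count=3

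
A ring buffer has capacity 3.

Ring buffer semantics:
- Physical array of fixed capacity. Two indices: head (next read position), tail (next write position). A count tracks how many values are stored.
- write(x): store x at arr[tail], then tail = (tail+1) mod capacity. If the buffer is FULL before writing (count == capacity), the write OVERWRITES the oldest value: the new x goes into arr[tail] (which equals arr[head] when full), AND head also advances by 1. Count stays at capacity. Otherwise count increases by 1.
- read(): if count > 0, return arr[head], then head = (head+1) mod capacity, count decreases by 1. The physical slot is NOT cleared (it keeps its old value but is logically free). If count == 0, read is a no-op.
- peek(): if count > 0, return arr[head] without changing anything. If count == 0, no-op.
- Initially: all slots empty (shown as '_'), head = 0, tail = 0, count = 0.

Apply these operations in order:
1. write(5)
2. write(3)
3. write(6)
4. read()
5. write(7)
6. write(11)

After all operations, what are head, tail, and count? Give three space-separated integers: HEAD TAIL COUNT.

After op 1 (write(5)): arr=[5 _ _] head=0 tail=1 count=1
After op 2 (write(3)): arr=[5 3 _] head=0 tail=2 count=2
After op 3 (write(6)): arr=[5 3 6] head=0 tail=0 count=3
After op 4 (read()): arr=[5 3 6] head=1 tail=0 count=2
After op 5 (write(7)): arr=[7 3 6] head=1 tail=1 count=3
After op 6 (write(11)): arr=[7 11 6] head=2 tail=2 count=3

Answer: 2 2 3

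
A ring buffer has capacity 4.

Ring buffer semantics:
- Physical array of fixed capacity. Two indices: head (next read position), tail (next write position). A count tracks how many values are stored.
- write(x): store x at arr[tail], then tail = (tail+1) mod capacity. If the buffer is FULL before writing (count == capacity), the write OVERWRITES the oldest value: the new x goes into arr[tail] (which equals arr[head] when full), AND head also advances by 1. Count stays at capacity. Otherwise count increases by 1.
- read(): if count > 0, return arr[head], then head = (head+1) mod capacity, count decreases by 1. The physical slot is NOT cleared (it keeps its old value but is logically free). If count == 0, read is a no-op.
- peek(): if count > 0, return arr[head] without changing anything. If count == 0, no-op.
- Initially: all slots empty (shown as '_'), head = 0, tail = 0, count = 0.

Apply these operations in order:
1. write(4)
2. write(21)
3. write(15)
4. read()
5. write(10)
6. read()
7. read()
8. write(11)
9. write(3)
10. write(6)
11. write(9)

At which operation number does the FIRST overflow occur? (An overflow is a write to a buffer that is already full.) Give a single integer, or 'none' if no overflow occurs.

After op 1 (write(4)): arr=[4 _ _ _] head=0 tail=1 count=1
After op 2 (write(21)): arr=[4 21 _ _] head=0 tail=2 count=2
After op 3 (write(15)): arr=[4 21 15 _] head=0 tail=3 count=3
After op 4 (read()): arr=[4 21 15 _] head=1 tail=3 count=2
After op 5 (write(10)): arr=[4 21 15 10] head=1 tail=0 count=3
After op 6 (read()): arr=[4 21 15 10] head=2 tail=0 count=2
After op 7 (read()): arr=[4 21 15 10] head=3 tail=0 count=1
After op 8 (write(11)): arr=[11 21 15 10] head=3 tail=1 count=2
After op 9 (write(3)): arr=[11 3 15 10] head=3 tail=2 count=3
After op 10 (write(6)): arr=[11 3 6 10] head=3 tail=3 count=4
After op 11 (write(9)): arr=[11 3 6 9] head=0 tail=0 count=4

Answer: 11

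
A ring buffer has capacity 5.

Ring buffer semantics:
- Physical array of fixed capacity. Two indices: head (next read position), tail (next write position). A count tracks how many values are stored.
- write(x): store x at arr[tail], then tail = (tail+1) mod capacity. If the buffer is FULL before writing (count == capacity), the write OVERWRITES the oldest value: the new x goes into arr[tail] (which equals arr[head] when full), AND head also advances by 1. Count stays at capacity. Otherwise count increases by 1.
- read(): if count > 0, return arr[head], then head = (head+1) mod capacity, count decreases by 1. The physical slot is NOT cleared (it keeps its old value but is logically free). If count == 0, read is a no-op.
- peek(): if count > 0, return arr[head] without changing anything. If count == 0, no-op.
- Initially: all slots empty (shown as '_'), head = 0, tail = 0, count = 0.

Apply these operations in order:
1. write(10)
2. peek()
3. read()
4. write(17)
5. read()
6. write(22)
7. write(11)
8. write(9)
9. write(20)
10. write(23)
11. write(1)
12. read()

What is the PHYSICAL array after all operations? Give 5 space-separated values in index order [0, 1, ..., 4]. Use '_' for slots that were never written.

After op 1 (write(10)): arr=[10 _ _ _ _] head=0 tail=1 count=1
After op 2 (peek()): arr=[10 _ _ _ _] head=0 tail=1 count=1
After op 3 (read()): arr=[10 _ _ _ _] head=1 tail=1 count=0
After op 4 (write(17)): arr=[10 17 _ _ _] head=1 tail=2 count=1
After op 5 (read()): arr=[10 17 _ _ _] head=2 tail=2 count=0
After op 6 (write(22)): arr=[10 17 22 _ _] head=2 tail=3 count=1
After op 7 (write(11)): arr=[10 17 22 11 _] head=2 tail=4 count=2
After op 8 (write(9)): arr=[10 17 22 11 9] head=2 tail=0 count=3
After op 9 (write(20)): arr=[20 17 22 11 9] head=2 tail=1 count=4
After op 10 (write(23)): arr=[20 23 22 11 9] head=2 tail=2 count=5
After op 11 (write(1)): arr=[20 23 1 11 9] head=3 tail=3 count=5
After op 12 (read()): arr=[20 23 1 11 9] head=4 tail=3 count=4

Answer: 20 23 1 11 9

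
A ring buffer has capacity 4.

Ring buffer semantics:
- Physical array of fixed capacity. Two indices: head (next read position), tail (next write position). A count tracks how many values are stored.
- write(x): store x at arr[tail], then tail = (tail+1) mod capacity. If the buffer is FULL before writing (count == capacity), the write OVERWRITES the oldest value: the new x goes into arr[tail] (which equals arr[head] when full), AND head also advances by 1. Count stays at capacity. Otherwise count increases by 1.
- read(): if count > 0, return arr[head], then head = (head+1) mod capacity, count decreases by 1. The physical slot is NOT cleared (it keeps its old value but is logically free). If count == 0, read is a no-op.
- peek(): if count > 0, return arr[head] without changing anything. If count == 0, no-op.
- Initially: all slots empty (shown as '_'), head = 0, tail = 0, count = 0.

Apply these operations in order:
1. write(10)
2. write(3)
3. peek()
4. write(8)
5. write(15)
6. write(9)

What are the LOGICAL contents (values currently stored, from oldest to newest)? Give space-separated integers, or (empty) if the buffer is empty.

Answer: 3 8 15 9

Derivation:
After op 1 (write(10)): arr=[10 _ _ _] head=0 tail=1 count=1
After op 2 (write(3)): arr=[10 3 _ _] head=0 tail=2 count=2
After op 3 (peek()): arr=[10 3 _ _] head=0 tail=2 count=2
After op 4 (write(8)): arr=[10 3 8 _] head=0 tail=3 count=3
After op 5 (write(15)): arr=[10 3 8 15] head=0 tail=0 count=4
After op 6 (write(9)): arr=[9 3 8 15] head=1 tail=1 count=4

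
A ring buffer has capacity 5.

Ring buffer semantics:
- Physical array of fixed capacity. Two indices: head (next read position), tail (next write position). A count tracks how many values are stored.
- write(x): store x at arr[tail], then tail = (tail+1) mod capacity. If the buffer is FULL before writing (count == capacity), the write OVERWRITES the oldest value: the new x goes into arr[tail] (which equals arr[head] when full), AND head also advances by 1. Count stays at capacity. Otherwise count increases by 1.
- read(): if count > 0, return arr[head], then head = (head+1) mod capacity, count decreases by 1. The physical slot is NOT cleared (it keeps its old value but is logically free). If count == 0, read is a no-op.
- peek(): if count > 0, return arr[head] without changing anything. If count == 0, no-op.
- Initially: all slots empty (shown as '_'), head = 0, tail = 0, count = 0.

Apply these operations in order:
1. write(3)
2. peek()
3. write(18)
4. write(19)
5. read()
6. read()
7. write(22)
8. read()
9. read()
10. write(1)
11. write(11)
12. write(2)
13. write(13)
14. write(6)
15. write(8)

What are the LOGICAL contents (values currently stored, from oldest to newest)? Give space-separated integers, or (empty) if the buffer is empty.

After op 1 (write(3)): arr=[3 _ _ _ _] head=0 tail=1 count=1
After op 2 (peek()): arr=[3 _ _ _ _] head=0 tail=1 count=1
After op 3 (write(18)): arr=[3 18 _ _ _] head=0 tail=2 count=2
After op 4 (write(19)): arr=[3 18 19 _ _] head=0 tail=3 count=3
After op 5 (read()): arr=[3 18 19 _ _] head=1 tail=3 count=2
After op 6 (read()): arr=[3 18 19 _ _] head=2 tail=3 count=1
After op 7 (write(22)): arr=[3 18 19 22 _] head=2 tail=4 count=2
After op 8 (read()): arr=[3 18 19 22 _] head=3 tail=4 count=1
After op 9 (read()): arr=[3 18 19 22 _] head=4 tail=4 count=0
After op 10 (write(1)): arr=[3 18 19 22 1] head=4 tail=0 count=1
After op 11 (write(11)): arr=[11 18 19 22 1] head=4 tail=1 count=2
After op 12 (write(2)): arr=[11 2 19 22 1] head=4 tail=2 count=3
After op 13 (write(13)): arr=[11 2 13 22 1] head=4 tail=3 count=4
After op 14 (write(6)): arr=[11 2 13 6 1] head=4 tail=4 count=5
After op 15 (write(8)): arr=[11 2 13 6 8] head=0 tail=0 count=5

Answer: 11 2 13 6 8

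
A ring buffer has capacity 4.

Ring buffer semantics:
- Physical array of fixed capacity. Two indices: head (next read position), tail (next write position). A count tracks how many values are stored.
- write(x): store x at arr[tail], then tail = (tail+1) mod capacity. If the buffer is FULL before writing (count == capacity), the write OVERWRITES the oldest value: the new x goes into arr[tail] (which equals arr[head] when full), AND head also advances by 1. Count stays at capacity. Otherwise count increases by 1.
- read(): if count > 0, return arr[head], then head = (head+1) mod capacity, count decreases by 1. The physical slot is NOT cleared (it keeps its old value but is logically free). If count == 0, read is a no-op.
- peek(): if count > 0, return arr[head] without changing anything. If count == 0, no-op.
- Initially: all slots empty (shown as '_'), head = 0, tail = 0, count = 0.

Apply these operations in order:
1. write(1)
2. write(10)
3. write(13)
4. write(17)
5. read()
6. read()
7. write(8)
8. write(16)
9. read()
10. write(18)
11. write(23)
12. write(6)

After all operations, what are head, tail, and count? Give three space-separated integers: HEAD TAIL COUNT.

After op 1 (write(1)): arr=[1 _ _ _] head=0 tail=1 count=1
After op 2 (write(10)): arr=[1 10 _ _] head=0 tail=2 count=2
After op 3 (write(13)): arr=[1 10 13 _] head=0 tail=3 count=3
After op 4 (write(17)): arr=[1 10 13 17] head=0 tail=0 count=4
After op 5 (read()): arr=[1 10 13 17] head=1 tail=0 count=3
After op 6 (read()): arr=[1 10 13 17] head=2 tail=0 count=2
After op 7 (write(8)): arr=[8 10 13 17] head=2 tail=1 count=3
After op 8 (write(16)): arr=[8 16 13 17] head=2 tail=2 count=4
After op 9 (read()): arr=[8 16 13 17] head=3 tail=2 count=3
After op 10 (write(18)): arr=[8 16 18 17] head=3 tail=3 count=4
After op 11 (write(23)): arr=[8 16 18 23] head=0 tail=0 count=4
After op 12 (write(6)): arr=[6 16 18 23] head=1 tail=1 count=4

Answer: 1 1 4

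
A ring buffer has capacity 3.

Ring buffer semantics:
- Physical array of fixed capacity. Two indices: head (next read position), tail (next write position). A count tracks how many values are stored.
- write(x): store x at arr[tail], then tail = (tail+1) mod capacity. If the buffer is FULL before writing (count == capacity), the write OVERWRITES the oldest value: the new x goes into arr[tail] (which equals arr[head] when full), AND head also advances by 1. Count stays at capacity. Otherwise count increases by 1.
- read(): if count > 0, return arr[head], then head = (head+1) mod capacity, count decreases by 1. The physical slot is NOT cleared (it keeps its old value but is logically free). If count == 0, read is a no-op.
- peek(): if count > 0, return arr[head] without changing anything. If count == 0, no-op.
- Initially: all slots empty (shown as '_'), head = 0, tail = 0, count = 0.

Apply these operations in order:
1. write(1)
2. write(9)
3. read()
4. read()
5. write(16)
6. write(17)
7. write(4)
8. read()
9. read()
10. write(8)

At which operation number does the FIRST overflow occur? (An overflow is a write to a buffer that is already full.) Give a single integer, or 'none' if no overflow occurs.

After op 1 (write(1)): arr=[1 _ _] head=0 tail=1 count=1
After op 2 (write(9)): arr=[1 9 _] head=0 tail=2 count=2
After op 3 (read()): arr=[1 9 _] head=1 tail=2 count=1
After op 4 (read()): arr=[1 9 _] head=2 tail=2 count=0
After op 5 (write(16)): arr=[1 9 16] head=2 tail=0 count=1
After op 6 (write(17)): arr=[17 9 16] head=2 tail=1 count=2
After op 7 (write(4)): arr=[17 4 16] head=2 tail=2 count=3
After op 8 (read()): arr=[17 4 16] head=0 tail=2 count=2
After op 9 (read()): arr=[17 4 16] head=1 tail=2 count=1
After op 10 (write(8)): arr=[17 4 8] head=1 tail=0 count=2

Answer: none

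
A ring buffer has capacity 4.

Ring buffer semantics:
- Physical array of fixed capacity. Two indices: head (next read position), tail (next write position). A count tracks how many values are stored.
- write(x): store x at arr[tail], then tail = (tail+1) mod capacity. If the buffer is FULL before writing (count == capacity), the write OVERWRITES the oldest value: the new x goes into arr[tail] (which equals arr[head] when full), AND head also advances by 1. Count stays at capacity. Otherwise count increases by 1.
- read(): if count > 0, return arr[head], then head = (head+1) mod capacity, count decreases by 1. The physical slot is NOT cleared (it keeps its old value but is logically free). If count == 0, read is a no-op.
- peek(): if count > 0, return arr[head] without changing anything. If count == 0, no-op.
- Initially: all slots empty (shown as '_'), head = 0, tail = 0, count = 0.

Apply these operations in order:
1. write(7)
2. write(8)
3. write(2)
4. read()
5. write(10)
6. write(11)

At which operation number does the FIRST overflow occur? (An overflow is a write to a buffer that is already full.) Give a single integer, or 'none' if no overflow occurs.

After op 1 (write(7)): arr=[7 _ _ _] head=0 tail=1 count=1
After op 2 (write(8)): arr=[7 8 _ _] head=0 tail=2 count=2
After op 3 (write(2)): arr=[7 8 2 _] head=0 tail=3 count=3
After op 4 (read()): arr=[7 8 2 _] head=1 tail=3 count=2
After op 5 (write(10)): arr=[7 8 2 10] head=1 tail=0 count=3
After op 6 (write(11)): arr=[11 8 2 10] head=1 tail=1 count=4

Answer: none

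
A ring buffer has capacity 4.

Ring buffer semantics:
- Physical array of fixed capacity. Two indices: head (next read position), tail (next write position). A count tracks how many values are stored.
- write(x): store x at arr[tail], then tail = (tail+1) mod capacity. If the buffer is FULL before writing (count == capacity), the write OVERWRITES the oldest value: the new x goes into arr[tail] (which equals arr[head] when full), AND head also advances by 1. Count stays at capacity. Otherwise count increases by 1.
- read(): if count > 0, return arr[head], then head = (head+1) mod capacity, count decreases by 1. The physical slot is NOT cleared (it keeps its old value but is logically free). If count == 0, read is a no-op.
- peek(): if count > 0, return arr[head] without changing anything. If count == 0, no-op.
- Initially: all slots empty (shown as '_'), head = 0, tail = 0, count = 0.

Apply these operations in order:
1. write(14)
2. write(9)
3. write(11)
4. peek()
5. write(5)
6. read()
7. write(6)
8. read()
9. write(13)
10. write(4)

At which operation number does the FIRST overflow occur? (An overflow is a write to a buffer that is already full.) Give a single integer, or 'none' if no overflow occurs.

Answer: 10

Derivation:
After op 1 (write(14)): arr=[14 _ _ _] head=0 tail=1 count=1
After op 2 (write(9)): arr=[14 9 _ _] head=0 tail=2 count=2
After op 3 (write(11)): arr=[14 9 11 _] head=0 tail=3 count=3
After op 4 (peek()): arr=[14 9 11 _] head=0 tail=3 count=3
After op 5 (write(5)): arr=[14 9 11 5] head=0 tail=0 count=4
After op 6 (read()): arr=[14 9 11 5] head=1 tail=0 count=3
After op 7 (write(6)): arr=[6 9 11 5] head=1 tail=1 count=4
After op 8 (read()): arr=[6 9 11 5] head=2 tail=1 count=3
After op 9 (write(13)): arr=[6 13 11 5] head=2 tail=2 count=4
After op 10 (write(4)): arr=[6 13 4 5] head=3 tail=3 count=4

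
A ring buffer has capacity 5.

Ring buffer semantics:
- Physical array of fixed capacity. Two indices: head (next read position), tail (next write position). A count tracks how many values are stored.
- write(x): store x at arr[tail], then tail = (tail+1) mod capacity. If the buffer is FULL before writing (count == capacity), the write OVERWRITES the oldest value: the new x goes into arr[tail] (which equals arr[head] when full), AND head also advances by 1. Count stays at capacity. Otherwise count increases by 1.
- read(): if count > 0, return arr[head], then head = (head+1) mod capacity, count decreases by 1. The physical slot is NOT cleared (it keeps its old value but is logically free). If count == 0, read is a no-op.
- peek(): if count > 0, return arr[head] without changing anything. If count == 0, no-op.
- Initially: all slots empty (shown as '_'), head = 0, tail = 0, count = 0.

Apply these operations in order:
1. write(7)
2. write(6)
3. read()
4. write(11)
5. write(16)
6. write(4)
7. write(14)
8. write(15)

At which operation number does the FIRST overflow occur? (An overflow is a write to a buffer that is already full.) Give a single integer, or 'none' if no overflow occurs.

After op 1 (write(7)): arr=[7 _ _ _ _] head=0 tail=1 count=1
After op 2 (write(6)): arr=[7 6 _ _ _] head=0 tail=2 count=2
After op 3 (read()): arr=[7 6 _ _ _] head=1 tail=2 count=1
After op 4 (write(11)): arr=[7 6 11 _ _] head=1 tail=3 count=2
After op 5 (write(16)): arr=[7 6 11 16 _] head=1 tail=4 count=3
After op 6 (write(4)): arr=[7 6 11 16 4] head=1 tail=0 count=4
After op 7 (write(14)): arr=[14 6 11 16 4] head=1 tail=1 count=5
After op 8 (write(15)): arr=[14 15 11 16 4] head=2 tail=2 count=5

Answer: 8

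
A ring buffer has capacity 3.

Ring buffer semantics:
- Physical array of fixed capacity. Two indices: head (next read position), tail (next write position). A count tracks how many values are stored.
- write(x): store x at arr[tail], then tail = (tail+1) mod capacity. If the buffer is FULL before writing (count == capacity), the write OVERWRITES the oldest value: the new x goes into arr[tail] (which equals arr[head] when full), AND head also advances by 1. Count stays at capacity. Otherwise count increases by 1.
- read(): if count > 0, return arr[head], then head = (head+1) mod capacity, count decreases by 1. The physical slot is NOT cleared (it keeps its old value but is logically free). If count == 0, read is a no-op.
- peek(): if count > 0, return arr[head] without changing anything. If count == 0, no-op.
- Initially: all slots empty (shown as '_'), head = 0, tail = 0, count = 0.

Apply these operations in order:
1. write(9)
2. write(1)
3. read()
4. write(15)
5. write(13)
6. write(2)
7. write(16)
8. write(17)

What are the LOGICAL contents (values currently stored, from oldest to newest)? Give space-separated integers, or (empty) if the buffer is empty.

Answer: 2 16 17

Derivation:
After op 1 (write(9)): arr=[9 _ _] head=0 tail=1 count=1
After op 2 (write(1)): arr=[9 1 _] head=0 tail=2 count=2
After op 3 (read()): arr=[9 1 _] head=1 tail=2 count=1
After op 4 (write(15)): arr=[9 1 15] head=1 tail=0 count=2
After op 5 (write(13)): arr=[13 1 15] head=1 tail=1 count=3
After op 6 (write(2)): arr=[13 2 15] head=2 tail=2 count=3
After op 7 (write(16)): arr=[13 2 16] head=0 tail=0 count=3
After op 8 (write(17)): arr=[17 2 16] head=1 tail=1 count=3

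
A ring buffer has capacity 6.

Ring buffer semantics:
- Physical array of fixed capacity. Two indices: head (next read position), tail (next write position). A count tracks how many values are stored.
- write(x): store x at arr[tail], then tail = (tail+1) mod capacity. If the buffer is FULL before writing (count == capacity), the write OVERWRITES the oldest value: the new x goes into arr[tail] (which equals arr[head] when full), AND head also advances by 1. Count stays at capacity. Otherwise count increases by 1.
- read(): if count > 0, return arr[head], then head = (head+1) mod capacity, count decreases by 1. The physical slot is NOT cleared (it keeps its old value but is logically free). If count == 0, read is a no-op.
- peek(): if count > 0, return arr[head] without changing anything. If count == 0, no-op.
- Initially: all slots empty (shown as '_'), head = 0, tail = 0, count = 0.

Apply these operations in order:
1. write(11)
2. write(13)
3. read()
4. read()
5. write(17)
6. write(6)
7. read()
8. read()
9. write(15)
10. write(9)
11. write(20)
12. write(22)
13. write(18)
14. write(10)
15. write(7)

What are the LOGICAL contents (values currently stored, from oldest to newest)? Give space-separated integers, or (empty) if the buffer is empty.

After op 1 (write(11)): arr=[11 _ _ _ _ _] head=0 tail=1 count=1
After op 2 (write(13)): arr=[11 13 _ _ _ _] head=0 tail=2 count=2
After op 3 (read()): arr=[11 13 _ _ _ _] head=1 tail=2 count=1
After op 4 (read()): arr=[11 13 _ _ _ _] head=2 tail=2 count=0
After op 5 (write(17)): arr=[11 13 17 _ _ _] head=2 tail=3 count=1
After op 6 (write(6)): arr=[11 13 17 6 _ _] head=2 tail=4 count=2
After op 7 (read()): arr=[11 13 17 6 _ _] head=3 tail=4 count=1
After op 8 (read()): arr=[11 13 17 6 _ _] head=4 tail=4 count=0
After op 9 (write(15)): arr=[11 13 17 6 15 _] head=4 tail=5 count=1
After op 10 (write(9)): arr=[11 13 17 6 15 9] head=4 tail=0 count=2
After op 11 (write(20)): arr=[20 13 17 6 15 9] head=4 tail=1 count=3
After op 12 (write(22)): arr=[20 22 17 6 15 9] head=4 tail=2 count=4
After op 13 (write(18)): arr=[20 22 18 6 15 9] head=4 tail=3 count=5
After op 14 (write(10)): arr=[20 22 18 10 15 9] head=4 tail=4 count=6
After op 15 (write(7)): arr=[20 22 18 10 7 9] head=5 tail=5 count=6

Answer: 9 20 22 18 10 7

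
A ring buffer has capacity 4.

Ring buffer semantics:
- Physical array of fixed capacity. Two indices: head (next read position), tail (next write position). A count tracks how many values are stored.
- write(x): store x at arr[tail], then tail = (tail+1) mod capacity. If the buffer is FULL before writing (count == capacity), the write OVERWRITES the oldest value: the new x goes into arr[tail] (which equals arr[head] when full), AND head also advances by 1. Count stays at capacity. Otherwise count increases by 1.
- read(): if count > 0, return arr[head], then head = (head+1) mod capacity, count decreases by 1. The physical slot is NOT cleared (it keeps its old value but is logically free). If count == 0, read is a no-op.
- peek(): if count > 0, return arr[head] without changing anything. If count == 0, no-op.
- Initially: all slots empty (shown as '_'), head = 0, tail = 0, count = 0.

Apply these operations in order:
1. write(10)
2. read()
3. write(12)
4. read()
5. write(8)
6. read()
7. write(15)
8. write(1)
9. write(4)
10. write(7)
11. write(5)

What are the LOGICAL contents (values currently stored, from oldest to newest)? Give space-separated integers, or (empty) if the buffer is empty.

Answer: 1 4 7 5

Derivation:
After op 1 (write(10)): arr=[10 _ _ _] head=0 tail=1 count=1
After op 2 (read()): arr=[10 _ _ _] head=1 tail=1 count=0
After op 3 (write(12)): arr=[10 12 _ _] head=1 tail=2 count=1
After op 4 (read()): arr=[10 12 _ _] head=2 tail=2 count=0
After op 5 (write(8)): arr=[10 12 8 _] head=2 tail=3 count=1
After op 6 (read()): arr=[10 12 8 _] head=3 tail=3 count=0
After op 7 (write(15)): arr=[10 12 8 15] head=3 tail=0 count=1
After op 8 (write(1)): arr=[1 12 8 15] head=3 tail=1 count=2
After op 9 (write(4)): arr=[1 4 8 15] head=3 tail=2 count=3
After op 10 (write(7)): arr=[1 4 7 15] head=3 tail=3 count=4
After op 11 (write(5)): arr=[1 4 7 5] head=0 tail=0 count=4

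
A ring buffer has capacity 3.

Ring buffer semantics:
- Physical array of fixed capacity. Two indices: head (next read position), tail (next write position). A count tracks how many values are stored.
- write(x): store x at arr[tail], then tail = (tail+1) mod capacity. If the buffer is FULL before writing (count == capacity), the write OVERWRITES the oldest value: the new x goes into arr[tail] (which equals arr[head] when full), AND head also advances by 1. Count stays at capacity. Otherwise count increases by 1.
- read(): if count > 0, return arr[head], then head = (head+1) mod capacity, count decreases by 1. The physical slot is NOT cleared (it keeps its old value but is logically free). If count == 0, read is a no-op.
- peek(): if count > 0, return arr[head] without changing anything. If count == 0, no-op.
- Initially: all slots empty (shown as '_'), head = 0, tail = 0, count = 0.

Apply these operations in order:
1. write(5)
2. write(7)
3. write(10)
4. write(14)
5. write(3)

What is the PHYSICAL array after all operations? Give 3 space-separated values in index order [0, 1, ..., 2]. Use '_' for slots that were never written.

Answer: 14 3 10

Derivation:
After op 1 (write(5)): arr=[5 _ _] head=0 tail=1 count=1
After op 2 (write(7)): arr=[5 7 _] head=0 tail=2 count=2
After op 3 (write(10)): arr=[5 7 10] head=0 tail=0 count=3
After op 4 (write(14)): arr=[14 7 10] head=1 tail=1 count=3
After op 5 (write(3)): arr=[14 3 10] head=2 tail=2 count=3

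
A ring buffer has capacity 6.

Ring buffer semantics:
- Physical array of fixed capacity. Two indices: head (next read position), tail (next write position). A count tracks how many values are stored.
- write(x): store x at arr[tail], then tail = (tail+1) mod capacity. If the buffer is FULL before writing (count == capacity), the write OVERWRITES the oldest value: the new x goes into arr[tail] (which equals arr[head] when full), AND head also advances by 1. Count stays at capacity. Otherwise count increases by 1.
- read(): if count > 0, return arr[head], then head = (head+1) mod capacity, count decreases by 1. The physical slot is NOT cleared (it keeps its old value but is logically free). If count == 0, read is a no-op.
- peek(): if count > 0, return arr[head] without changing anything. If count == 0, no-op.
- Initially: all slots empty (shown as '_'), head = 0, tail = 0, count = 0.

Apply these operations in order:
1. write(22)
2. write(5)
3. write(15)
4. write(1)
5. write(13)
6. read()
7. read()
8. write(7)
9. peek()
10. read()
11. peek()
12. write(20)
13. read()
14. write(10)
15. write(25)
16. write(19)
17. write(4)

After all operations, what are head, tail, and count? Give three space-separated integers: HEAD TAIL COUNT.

After op 1 (write(22)): arr=[22 _ _ _ _ _] head=0 tail=1 count=1
After op 2 (write(5)): arr=[22 5 _ _ _ _] head=0 tail=2 count=2
After op 3 (write(15)): arr=[22 5 15 _ _ _] head=0 tail=3 count=3
After op 4 (write(1)): arr=[22 5 15 1 _ _] head=0 tail=4 count=4
After op 5 (write(13)): arr=[22 5 15 1 13 _] head=0 tail=5 count=5
After op 6 (read()): arr=[22 5 15 1 13 _] head=1 tail=5 count=4
After op 7 (read()): arr=[22 5 15 1 13 _] head=2 tail=5 count=3
After op 8 (write(7)): arr=[22 5 15 1 13 7] head=2 tail=0 count=4
After op 9 (peek()): arr=[22 5 15 1 13 7] head=2 tail=0 count=4
After op 10 (read()): arr=[22 5 15 1 13 7] head=3 tail=0 count=3
After op 11 (peek()): arr=[22 5 15 1 13 7] head=3 tail=0 count=3
After op 12 (write(20)): arr=[20 5 15 1 13 7] head=3 tail=1 count=4
After op 13 (read()): arr=[20 5 15 1 13 7] head=4 tail=1 count=3
After op 14 (write(10)): arr=[20 10 15 1 13 7] head=4 tail=2 count=4
After op 15 (write(25)): arr=[20 10 25 1 13 7] head=4 tail=3 count=5
After op 16 (write(19)): arr=[20 10 25 19 13 7] head=4 tail=4 count=6
After op 17 (write(4)): arr=[20 10 25 19 4 7] head=5 tail=5 count=6

Answer: 5 5 6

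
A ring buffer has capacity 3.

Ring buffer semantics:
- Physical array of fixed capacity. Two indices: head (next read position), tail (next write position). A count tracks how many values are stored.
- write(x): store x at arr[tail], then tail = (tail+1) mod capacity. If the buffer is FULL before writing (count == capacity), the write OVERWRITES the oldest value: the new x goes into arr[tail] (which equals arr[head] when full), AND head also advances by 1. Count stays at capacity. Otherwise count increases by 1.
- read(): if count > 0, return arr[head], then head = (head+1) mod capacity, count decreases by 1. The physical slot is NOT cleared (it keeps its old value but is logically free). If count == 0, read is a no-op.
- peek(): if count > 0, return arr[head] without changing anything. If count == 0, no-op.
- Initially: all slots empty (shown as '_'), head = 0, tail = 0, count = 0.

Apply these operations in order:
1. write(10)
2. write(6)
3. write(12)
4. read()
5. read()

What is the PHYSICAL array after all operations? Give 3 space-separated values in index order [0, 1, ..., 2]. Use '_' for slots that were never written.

After op 1 (write(10)): arr=[10 _ _] head=0 tail=1 count=1
After op 2 (write(6)): arr=[10 6 _] head=0 tail=2 count=2
After op 3 (write(12)): arr=[10 6 12] head=0 tail=0 count=3
After op 4 (read()): arr=[10 6 12] head=1 tail=0 count=2
After op 5 (read()): arr=[10 6 12] head=2 tail=0 count=1

Answer: 10 6 12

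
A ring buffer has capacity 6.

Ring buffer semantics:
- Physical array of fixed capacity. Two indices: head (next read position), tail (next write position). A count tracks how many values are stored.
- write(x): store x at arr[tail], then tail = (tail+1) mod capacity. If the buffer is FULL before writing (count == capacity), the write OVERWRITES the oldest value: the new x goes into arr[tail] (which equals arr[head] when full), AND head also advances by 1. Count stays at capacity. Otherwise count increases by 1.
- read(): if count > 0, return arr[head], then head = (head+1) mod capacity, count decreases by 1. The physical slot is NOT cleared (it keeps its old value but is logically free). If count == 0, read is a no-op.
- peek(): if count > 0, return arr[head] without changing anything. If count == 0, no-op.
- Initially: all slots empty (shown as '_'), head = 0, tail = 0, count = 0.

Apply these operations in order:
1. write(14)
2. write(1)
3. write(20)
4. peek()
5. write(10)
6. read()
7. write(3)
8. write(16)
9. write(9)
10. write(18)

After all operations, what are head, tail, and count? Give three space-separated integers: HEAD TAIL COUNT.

After op 1 (write(14)): arr=[14 _ _ _ _ _] head=0 tail=1 count=1
After op 2 (write(1)): arr=[14 1 _ _ _ _] head=0 tail=2 count=2
After op 3 (write(20)): arr=[14 1 20 _ _ _] head=0 tail=3 count=3
After op 4 (peek()): arr=[14 1 20 _ _ _] head=0 tail=3 count=3
After op 5 (write(10)): arr=[14 1 20 10 _ _] head=0 tail=4 count=4
After op 6 (read()): arr=[14 1 20 10 _ _] head=1 tail=4 count=3
After op 7 (write(3)): arr=[14 1 20 10 3 _] head=1 tail=5 count=4
After op 8 (write(16)): arr=[14 1 20 10 3 16] head=1 tail=0 count=5
After op 9 (write(9)): arr=[9 1 20 10 3 16] head=1 tail=1 count=6
After op 10 (write(18)): arr=[9 18 20 10 3 16] head=2 tail=2 count=6

Answer: 2 2 6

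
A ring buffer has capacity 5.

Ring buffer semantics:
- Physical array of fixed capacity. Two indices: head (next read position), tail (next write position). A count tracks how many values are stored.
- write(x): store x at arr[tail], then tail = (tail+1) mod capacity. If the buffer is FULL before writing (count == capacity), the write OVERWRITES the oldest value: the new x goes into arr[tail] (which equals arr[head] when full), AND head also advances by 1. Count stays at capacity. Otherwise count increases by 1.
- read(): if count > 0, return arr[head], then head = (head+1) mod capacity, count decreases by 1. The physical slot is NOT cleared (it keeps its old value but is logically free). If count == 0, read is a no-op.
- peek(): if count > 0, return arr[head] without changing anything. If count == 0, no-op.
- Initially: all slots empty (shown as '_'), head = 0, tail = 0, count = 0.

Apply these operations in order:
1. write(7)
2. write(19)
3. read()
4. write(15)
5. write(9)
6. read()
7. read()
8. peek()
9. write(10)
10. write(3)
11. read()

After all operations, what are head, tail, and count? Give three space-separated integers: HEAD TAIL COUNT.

After op 1 (write(7)): arr=[7 _ _ _ _] head=0 tail=1 count=1
After op 2 (write(19)): arr=[7 19 _ _ _] head=0 tail=2 count=2
After op 3 (read()): arr=[7 19 _ _ _] head=1 tail=2 count=1
After op 4 (write(15)): arr=[7 19 15 _ _] head=1 tail=3 count=2
After op 5 (write(9)): arr=[7 19 15 9 _] head=1 tail=4 count=3
After op 6 (read()): arr=[7 19 15 9 _] head=2 tail=4 count=2
After op 7 (read()): arr=[7 19 15 9 _] head=3 tail=4 count=1
After op 8 (peek()): arr=[7 19 15 9 _] head=3 tail=4 count=1
After op 9 (write(10)): arr=[7 19 15 9 10] head=3 tail=0 count=2
After op 10 (write(3)): arr=[3 19 15 9 10] head=3 tail=1 count=3
After op 11 (read()): arr=[3 19 15 9 10] head=4 tail=1 count=2

Answer: 4 1 2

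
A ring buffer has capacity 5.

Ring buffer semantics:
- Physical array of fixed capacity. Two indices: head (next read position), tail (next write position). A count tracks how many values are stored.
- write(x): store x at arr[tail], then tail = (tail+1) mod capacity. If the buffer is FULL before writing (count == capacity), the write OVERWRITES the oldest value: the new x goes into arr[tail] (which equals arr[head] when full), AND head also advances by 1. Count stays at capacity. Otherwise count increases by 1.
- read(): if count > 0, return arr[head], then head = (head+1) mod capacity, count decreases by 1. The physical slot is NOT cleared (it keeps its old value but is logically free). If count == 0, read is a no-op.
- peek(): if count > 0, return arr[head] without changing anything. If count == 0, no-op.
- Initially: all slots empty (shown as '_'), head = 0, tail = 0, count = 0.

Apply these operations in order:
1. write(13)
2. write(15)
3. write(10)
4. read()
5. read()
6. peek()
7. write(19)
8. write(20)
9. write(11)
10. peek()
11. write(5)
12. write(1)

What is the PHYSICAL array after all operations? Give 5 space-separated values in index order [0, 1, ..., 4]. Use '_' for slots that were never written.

Answer: 11 5 1 19 20

Derivation:
After op 1 (write(13)): arr=[13 _ _ _ _] head=0 tail=1 count=1
After op 2 (write(15)): arr=[13 15 _ _ _] head=0 tail=2 count=2
After op 3 (write(10)): arr=[13 15 10 _ _] head=0 tail=3 count=3
After op 4 (read()): arr=[13 15 10 _ _] head=1 tail=3 count=2
After op 5 (read()): arr=[13 15 10 _ _] head=2 tail=3 count=1
After op 6 (peek()): arr=[13 15 10 _ _] head=2 tail=3 count=1
After op 7 (write(19)): arr=[13 15 10 19 _] head=2 tail=4 count=2
After op 8 (write(20)): arr=[13 15 10 19 20] head=2 tail=0 count=3
After op 9 (write(11)): arr=[11 15 10 19 20] head=2 tail=1 count=4
After op 10 (peek()): arr=[11 15 10 19 20] head=2 tail=1 count=4
After op 11 (write(5)): arr=[11 5 10 19 20] head=2 tail=2 count=5
After op 12 (write(1)): arr=[11 5 1 19 20] head=3 tail=3 count=5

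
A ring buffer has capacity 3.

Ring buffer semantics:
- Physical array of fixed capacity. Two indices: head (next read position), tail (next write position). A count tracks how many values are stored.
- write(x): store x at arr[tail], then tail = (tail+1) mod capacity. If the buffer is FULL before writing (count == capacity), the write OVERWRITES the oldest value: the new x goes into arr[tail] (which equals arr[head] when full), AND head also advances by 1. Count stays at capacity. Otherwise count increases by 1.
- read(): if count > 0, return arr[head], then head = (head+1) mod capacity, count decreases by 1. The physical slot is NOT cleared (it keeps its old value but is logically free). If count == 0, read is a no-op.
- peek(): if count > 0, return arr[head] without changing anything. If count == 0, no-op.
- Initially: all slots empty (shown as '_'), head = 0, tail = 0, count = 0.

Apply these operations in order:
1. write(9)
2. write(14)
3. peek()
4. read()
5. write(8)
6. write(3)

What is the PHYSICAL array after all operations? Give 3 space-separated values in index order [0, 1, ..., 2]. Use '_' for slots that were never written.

Answer: 3 14 8

Derivation:
After op 1 (write(9)): arr=[9 _ _] head=0 tail=1 count=1
After op 2 (write(14)): arr=[9 14 _] head=0 tail=2 count=2
After op 3 (peek()): arr=[9 14 _] head=0 tail=2 count=2
After op 4 (read()): arr=[9 14 _] head=1 tail=2 count=1
After op 5 (write(8)): arr=[9 14 8] head=1 tail=0 count=2
After op 6 (write(3)): arr=[3 14 8] head=1 tail=1 count=3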